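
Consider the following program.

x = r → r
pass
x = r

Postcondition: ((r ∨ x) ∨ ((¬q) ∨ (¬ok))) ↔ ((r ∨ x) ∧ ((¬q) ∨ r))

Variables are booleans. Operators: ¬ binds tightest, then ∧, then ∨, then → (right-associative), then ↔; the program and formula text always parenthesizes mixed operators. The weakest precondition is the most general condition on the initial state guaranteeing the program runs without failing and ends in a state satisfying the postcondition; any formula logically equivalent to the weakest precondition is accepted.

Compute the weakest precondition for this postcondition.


Working backward. After the program, the postcondition ((r ∨ x) ∨ ((¬q) ∨ (¬ok))) ↔ ((r ∨ x) ∧ ((¬q) ∨ r)) must hold; in canonical form it is (r ∨ x ∨ (¬q) ∨ (¬ok)) ↔ ((r ∨ x) ∧ ((¬q) ∨ r)).
Before x := r: (r ∨ (¬q) ∨ (¬ok)) ↔ (r ∧ ((¬q) ∨ r))
Before skip: (r ∨ (¬q) ∨ (¬ok)) ↔ (r ∧ ((¬q) ∨ r))
Before x := r → r: (r ∨ (¬q) ∨ (¬ok)) ↔ (r ∧ ((¬q) ∨ r))
Answer: WP = (r ∨ (¬q) ∨ (¬ok)) ↔ (r ∧ ((¬q) ∨ r))


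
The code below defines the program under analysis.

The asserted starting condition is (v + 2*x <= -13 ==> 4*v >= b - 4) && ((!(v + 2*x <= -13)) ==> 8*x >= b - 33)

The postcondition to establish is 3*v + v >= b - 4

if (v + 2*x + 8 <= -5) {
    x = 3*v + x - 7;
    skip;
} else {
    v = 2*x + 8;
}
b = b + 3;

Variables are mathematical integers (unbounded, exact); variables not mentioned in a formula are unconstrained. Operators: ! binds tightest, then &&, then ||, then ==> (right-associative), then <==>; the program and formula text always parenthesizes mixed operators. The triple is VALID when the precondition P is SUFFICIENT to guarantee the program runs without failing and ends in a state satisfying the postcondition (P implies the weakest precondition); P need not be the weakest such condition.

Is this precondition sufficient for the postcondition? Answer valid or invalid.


Working backward. After the program, the postcondition 3*v + v >= b - 4 must hold; in canonical form it is 4*v >= b - 4.
Before b := b + 3: 4*v >= b - 1
Then branch requires 4*v >= b - 1; else branch requires 8*x >= b - 33.
Before the if: (v + 2*x <= -13 ==> 4*v >= b - 1) && ((!(v + 2*x <= -13)) ==> 8*x >= b - 33)
The weakest precondition is (v + 2*x <= -13 ==> 4*v >= b - 1) && ((!(v + 2*x <= -13)) ==> 8*x >= b - 33).
Check whether (v + 2*x <= -13 ==> 4*v >= b - 4) && ((!(v + 2*x <= -13)) ==> 8*x >= b - 33) implies it.
Countermodel: at the initial state b = -2, v = -1, x = -6, the precondition holds but the weakest precondition fails.
Answer: invalid


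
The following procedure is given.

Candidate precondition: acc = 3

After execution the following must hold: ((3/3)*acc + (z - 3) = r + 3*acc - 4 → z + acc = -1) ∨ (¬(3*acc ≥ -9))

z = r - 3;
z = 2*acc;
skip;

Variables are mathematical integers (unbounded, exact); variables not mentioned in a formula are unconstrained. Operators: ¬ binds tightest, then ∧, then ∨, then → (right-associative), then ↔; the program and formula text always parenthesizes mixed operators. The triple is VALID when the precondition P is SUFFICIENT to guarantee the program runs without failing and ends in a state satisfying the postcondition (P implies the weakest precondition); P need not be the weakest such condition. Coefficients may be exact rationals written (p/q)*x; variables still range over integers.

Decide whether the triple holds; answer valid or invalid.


Working backward. After the program, the postcondition ((3/3)*acc + (z - 3) = r + 3*acc - 4 → z + acc = -1) ∨ (¬(3*acc ≥ -9)) must hold; in canonical form it is (z = 2*acc + r - 1 → acc + z = -1) ∨ (¬(3*acc ≥ -9)).
Before skip: (z = 2*acc + r - 1 → acc + z = -1) ∨ (¬(3*acc ≥ -9))
Before z := 2*acc: (r = 1 → 3*acc = -1) ∨ (¬(3*acc ≥ -9))
Before z := r - 3: (r = 1 → 3*acc = -1) ∨ (¬(3*acc ≥ -9))
The weakest precondition is (r = 1 → 3*acc = -1) ∨ (¬(3*acc ≥ -9)).
Check whether acc = 3 implies it.
Countermodel: at the initial state acc = 3, r = 1, the precondition holds but the weakest precondition fails.
Answer: invalid


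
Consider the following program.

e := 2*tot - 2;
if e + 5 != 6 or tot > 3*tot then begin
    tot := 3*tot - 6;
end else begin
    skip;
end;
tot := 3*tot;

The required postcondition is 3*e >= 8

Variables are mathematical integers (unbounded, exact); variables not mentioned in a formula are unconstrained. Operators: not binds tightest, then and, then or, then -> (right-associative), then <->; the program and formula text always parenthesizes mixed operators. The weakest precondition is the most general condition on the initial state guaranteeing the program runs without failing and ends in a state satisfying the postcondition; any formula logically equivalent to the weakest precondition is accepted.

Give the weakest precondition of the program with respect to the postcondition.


Working backward. After the program, 3*e >= 8 must hold.
Before tot := 3*tot: 3*e >= 8
Then branch requires 3*e >= 8; else branch requires 3*e >= 8.
Before the if: ((e != 1 or 2*tot < 0) -> 3*e >= 8) and ((not (e != 1 or 2*tot < 0)) -> 3*e >= 8)
Before e := 2*tot - 2: ((2*tot != 3 or 2*tot < 0) -> 6*tot >= 14) and ((not (2*tot != 3 or 2*tot < 0)) -> 6*tot >= 14)
Answer: WP = ((2*tot != 3 or 2*tot < 0) -> 6*tot >= 14) and ((not (2*tot != 3 or 2*tot < 0)) -> 6*tot >= 14)


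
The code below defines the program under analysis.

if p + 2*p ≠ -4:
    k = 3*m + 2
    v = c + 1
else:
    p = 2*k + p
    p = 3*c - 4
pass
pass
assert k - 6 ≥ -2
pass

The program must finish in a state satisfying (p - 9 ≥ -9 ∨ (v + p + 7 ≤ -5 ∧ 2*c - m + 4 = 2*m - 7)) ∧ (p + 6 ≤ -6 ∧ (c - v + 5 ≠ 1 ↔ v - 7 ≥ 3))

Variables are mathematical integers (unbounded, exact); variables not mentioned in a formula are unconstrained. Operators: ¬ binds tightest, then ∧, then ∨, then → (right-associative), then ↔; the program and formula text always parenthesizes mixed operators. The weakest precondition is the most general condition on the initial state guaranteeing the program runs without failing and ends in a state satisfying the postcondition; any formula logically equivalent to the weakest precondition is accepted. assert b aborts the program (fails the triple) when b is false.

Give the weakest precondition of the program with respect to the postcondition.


Working backward. After the program, the postcondition (p - 9 ≥ -9 ∨ (v + p + 7 ≤ -5 ∧ 2*c - m + 4 = 2*m - 7)) ∧ (p + 6 ≤ -6 ∧ (c - v + 5 ≠ 1 ↔ v - 7 ≥ 3)) must hold; in canonical form it is (p ≥ 0 ∨ (p + v ≤ -12 ∧ 2*c = 3*m - 11)) ∧ p ≤ -12 ∧ (c ≠ v - 4 ↔ v ≥ 10).
Before skip: (p ≥ 0 ∨ (p + v ≤ -12 ∧ 2*c = 3*m - 11)) ∧ p ≤ -12 ∧ (c ≠ v - 4 ↔ v ≥ 10)
Before assert k - 6 ≥ -2: k ≥ 4 ∧ (p ≥ 0 ∨ (p + v ≤ -12 ∧ 2*c = 3*m - 11)) ∧ p ≤ -12 ∧ (c ≠ v - 4 ↔ v ≥ 10)
Before skip: k ≥ 4 ∧ (p ≥ 0 ∨ (p + v ≤ -12 ∧ 2*c = 3*m - 11)) ∧ p ≤ -12 ∧ (c ≠ v - 4 ↔ v ≥ 10)
Before skip: k ≥ 4 ∧ (p ≥ 0 ∨ (p + v ≤ -12 ∧ 2*c = 3*m - 11)) ∧ p ≤ -12 ∧ (c ≠ v - 4 ↔ v ≥ 10)
Then branch requires 3*m ≥ 2 ∧ (p ≥ 0 ∨ (c + p ≤ -13 ∧ 2*c = 3*m - 11)) ∧ p ≤ -12 ∧ c ≥ 9; else branch requires k ≥ 4 ∧ (3*c ≥ 4 ∨ (3*c + v ≤ -8 ∧ 2*c = 3*m - 11)) ∧ 3*c ≤ -8 ∧ (c ≠ v - 4 ↔ v ≥ 10).
Before the if: (3*p ≠ -4 → (3*m ≥ 2 ∧ (p ≥ 0 ∨ (c + p ≤ -13 ∧ 2*c = 3*m - 11)) ∧ p ≤ -12 ∧ c ≥ 9)) ∧ ((¬(3*p ≠ -4)) → (k ≥ 4 ∧ (3*c ≥ 4 ∨ (3*c + v ≤ -8 ∧ 2*c = 3*m - 11)) ∧ 3*c ≤ -8 ∧ (c ≠ v - 4 ↔ v ≥ 10)))
Answer: WP = (3*p ≠ -4 → (3*m ≥ 2 ∧ (p ≥ 0 ∨ (c + p ≤ -13 ∧ 2*c = 3*m - 11)) ∧ p ≤ -12 ∧ c ≥ 9)) ∧ ((¬(3*p ≠ -4)) → (k ≥ 4 ∧ (3*c ≥ 4 ∨ (3*c + v ≤ -8 ∧ 2*c = 3*m - 11)) ∧ 3*c ≤ -8 ∧ (c ≠ v - 4 ↔ v ≥ 10)))


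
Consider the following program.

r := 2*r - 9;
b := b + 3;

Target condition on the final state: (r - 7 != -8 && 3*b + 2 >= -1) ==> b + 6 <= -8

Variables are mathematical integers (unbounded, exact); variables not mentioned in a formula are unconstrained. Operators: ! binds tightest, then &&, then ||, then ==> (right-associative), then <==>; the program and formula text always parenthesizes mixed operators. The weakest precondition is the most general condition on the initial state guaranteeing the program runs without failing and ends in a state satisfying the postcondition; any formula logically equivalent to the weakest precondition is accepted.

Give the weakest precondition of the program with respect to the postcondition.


Working backward. After the program, the postcondition (r - 7 != -8 && 3*b + 2 >= -1) ==> b + 6 <= -8 must hold; in canonical form it is (r != -1 && 3*b >= -3) ==> b <= -14.
Before b := b + 3: (r != -1 && 3*b >= -12) ==> b <= -17
Before r := 2*r - 9: (2*r != 8 && 3*b >= -12) ==> b <= -17
Answer: WP = (2*r != 8 && 3*b >= -12) ==> b <= -17


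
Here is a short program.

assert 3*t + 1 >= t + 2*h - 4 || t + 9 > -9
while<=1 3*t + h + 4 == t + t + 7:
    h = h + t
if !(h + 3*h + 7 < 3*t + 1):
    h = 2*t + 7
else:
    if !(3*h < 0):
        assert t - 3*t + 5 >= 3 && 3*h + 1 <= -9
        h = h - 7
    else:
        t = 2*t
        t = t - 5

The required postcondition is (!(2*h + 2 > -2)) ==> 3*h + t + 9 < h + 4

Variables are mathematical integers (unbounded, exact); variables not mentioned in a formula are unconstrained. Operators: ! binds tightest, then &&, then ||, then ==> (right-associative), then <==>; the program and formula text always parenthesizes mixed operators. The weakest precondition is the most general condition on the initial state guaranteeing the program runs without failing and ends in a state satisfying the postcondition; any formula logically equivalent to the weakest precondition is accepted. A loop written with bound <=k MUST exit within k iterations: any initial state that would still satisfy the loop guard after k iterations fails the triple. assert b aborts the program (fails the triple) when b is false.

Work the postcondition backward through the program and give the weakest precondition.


Working backward. After the program, the postcondition (!(2*h + 2 > -2)) ==> 3*h + t + 9 < h + 4 must hold; in canonical form it is (!(2*h > -4)) ==> 2*h + t < -5.
Then branch requires (!(4*t > -18)) ==> 5*t < -19; else branch requires ((!(3*h < 0)) ==> (2*t <= 2 && 3*h <= -10 && ((!(2*h > 10)) ==> 2*h + t < 9))) && (3*h < 0 ==> ((!(2*h > -4)) ==> 2*h + 2*t < 0)).
Before the if: ((!(4*h < 3*t - 6)) ==> ((!(4*t > -18)) ==> 5*t < -19)) && (4*h < 3*t - 6 ==> (((!(3*h < 0)) ==> (2*t <= 2 && 3*h <= -10 && ((!(2*h > 10)) ==> 2*h + t < 9))) && (3*h < 0 ==> ((!(2*h > -4)) ==> 2*h + 2*t < 0))))
Before the loop (bound <=1), unroll the exhaustion recursion (WP_0 = exit-now case; WP_j = one more guarded iteration, up to j = 1):
  WP_0: (!(h + t == 3)) && ((!(4*h < 3*t - 6)) ==> ((!(4*t > -18)) ==> 5*t < -19)) && (4*h < 3*t - 6 ==> (((!(3*h < 0)) ==> (2*t <= 2 && 3*h <= -10 && ((!(2*h > 10)) ==> 2*h + t < 9))) && (3*h < 0 ==> ((!(2*h > -4)) ==> 2*h + 2*t < 0))))
  WP_1: (h + t == 3 ==> ((!(h + 2*t == 3)) && ((!(4*h + t < -6)) ==> ((!(4*t > -18)) ==> 5*t < -19)) && (4*h + t < -6 ==> (((!(3*h + 3*t < 0)) ==> (2*t <= 2 && 3*h + 3*t <= -10 && ((!(2*h + 2*t > 10)) ==> 2*h + 3*t < 9))) && (3*h + 3*t < 0 ==> ((!(2*h + 2*t > -4)) ==> 2*h + 4*t < 0)))))) && ((!(h + t == 3)) ==> (((!(4*h < 3*t - 6)) ==> ((!(4*t > -18)) ==> 5*t < -19)) && (4*h < 3*t - 6 ==> (((!(3*h < 0)) ==> (2*t <= 2 && 3*h <= -10 && ((!(2*h > 10)) ==> 2*h + t < 9))) && (3*h < 0 ==> ((!(2*h > -4)) ==> 2*h + 2*t < 0))))))
So before the loop: (h + t == 3 ==> ((!(h + 2*t == 3)) && ((!(4*h + t < -6)) ==> ((!(4*t > -18)) ==> 5*t < -19)) && (4*h + t < -6 ==> (((!(3*h + 3*t < 0)) ==> (2*t <= 2 && 3*h + 3*t <= -10 && ((!(2*h + 2*t > 10)) ==> 2*h + 3*t < 9))) && (3*h + 3*t < 0 ==> ((!(2*h + 2*t > -4)) ==> 2*h + 4*t < 0)))))) && ((!(h + t == 3)) ==> (((!(4*h < 3*t - 6)) ==> ((!(4*t > -18)) ==> 5*t < -19)) && (4*h < 3*t - 6 ==> (((!(3*h < 0)) ==> (2*t <= 2 && 3*h <= -10 && ((!(2*h > 10)) ==> 2*h + t < 9))) && (3*h < 0 ==> ((!(2*h > -4)) ==> 2*h + 2*t < 0))))))
Before assert 3*t + 1 >= t + 2*h - 4 || t + 9 > -9: (2*t >= 2*h - 5 || t > -18) && (h + t == 3 ==> ((!(h + 2*t == 3)) && ((!(4*h + t < -6)) ==> ((!(4*t > -18)) ==> 5*t < -19)) && (4*h + t < -6 ==> (((!(3*h + 3*t < 0)) ==> (2*t <= 2 && 3*h + 3*t <= -10 && ((!(2*h + 2*t > 10)) ==> 2*h + 3*t < 9))) && (3*h + 3*t < 0 ==> ((!(2*h + 2*t > -4)) ==> 2*h + 4*t < 0)))))) && ((!(h + t == 3)) ==> (((!(4*h < 3*t - 6)) ==> ((!(4*t > -18)) ==> 5*t < -19)) && (4*h < 3*t - 6 ==> (((!(3*h < 0)) ==> (2*t <= 2 && 3*h <= -10 && ((!(2*h > 10)) ==> 2*h + t < 9))) && (3*h < 0 ==> ((!(2*h > -4)) ==> 2*h + 2*t < 0))))))
Answer: WP = (2*t >= 2*h - 5 || t > -18) && (h + t == 3 ==> ((!(h + 2*t == 3)) && ((!(4*h + t < -6)) ==> ((!(4*t > -18)) ==> 5*t < -19)) && (4*h + t < -6 ==> (((!(3*h + 3*t < 0)) ==> (2*t <= 2 && 3*h + 3*t <= -10 && ((!(2*h + 2*t > 10)) ==> 2*h + 3*t < 9))) && (3*h + 3*t < 0 ==> ((!(2*h + 2*t > -4)) ==> 2*h + 4*t < 0)))))) && ((!(h + t == 3)) ==> (((!(4*h < 3*t - 6)) ==> ((!(4*t > -18)) ==> 5*t < -19)) && (4*h < 3*t - 6 ==> (((!(3*h < 0)) ==> (2*t <= 2 && 3*h <= -10 && ((!(2*h > 10)) ==> 2*h + t < 9))) && (3*h < 0 ==> ((!(2*h > -4)) ==> 2*h + 2*t < 0))))))


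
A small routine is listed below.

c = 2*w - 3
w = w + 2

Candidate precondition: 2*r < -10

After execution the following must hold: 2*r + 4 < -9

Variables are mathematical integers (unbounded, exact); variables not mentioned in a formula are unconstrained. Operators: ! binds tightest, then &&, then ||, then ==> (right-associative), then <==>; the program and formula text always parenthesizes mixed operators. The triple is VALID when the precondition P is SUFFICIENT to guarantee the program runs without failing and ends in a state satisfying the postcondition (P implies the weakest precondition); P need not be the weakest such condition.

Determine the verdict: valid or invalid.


Working backward. After the program, the postcondition 2*r + 4 < -9 must hold; in canonical form it is 2*r < -13.
Before w := w + 2: 2*r < -13
Before c := 2*w - 3: 2*r < -13
The weakest precondition is 2*r < -13.
Check whether 2*r < -10 implies it.
Countermodel: at the initial state r = -6, the precondition holds but the weakest precondition fails.
Answer: invalid


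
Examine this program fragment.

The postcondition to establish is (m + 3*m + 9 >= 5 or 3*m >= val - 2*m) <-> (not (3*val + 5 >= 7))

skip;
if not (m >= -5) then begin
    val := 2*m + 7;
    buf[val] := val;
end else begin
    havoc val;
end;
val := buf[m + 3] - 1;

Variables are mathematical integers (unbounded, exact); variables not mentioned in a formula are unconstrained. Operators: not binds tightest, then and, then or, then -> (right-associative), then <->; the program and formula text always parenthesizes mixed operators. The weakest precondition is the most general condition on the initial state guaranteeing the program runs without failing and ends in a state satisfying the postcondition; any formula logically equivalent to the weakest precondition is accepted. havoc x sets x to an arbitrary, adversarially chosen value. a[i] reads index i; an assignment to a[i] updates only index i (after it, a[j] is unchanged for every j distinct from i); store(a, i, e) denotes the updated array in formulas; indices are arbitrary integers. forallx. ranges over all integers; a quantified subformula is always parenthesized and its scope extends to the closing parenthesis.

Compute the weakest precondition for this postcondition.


Working backward. After the program, the postcondition (m + 3*m + 9 >= 5 or 3*m >= val - 2*m) <-> (not (3*val + 5 >= 7)) must hold; in canonical form it is (4*m >= -4 or 5*m >= val) <-> (not (3*val >= 2)).
Before val := buf[m + 3] - 1: (4*m >= -4 or 5*m >= buf[m + 3] - 1) <-> (not (3*buf[m + 3] >= 5))
Then branch requires (4*m >= -4 or 5*m >= store(buf, 2*m + 7, 2*m + 7)[m + 3] - 1) <-> (not (3*store(buf, 2*m + 7, 2*m + 7)[m + 3] >= 5)); else branch requires (4*m >= -4 or 5*m >= buf[m + 3] - 1) <-> (not (3*buf[m + 3] >= 5)).
Before the if: ((not (m >= -5)) -> ((4*m >= -4 or 5*m >= store(buf, 2*m + 7, 2*m + 7)[m + 3] - 1) <-> (not (3*store(buf, 2*m + 7, 2*m + 7)[m + 3] >= 5)))) and (m >= -5 -> ((4*m >= -4 or 5*m >= buf[m + 3] - 1) <-> (not (3*buf[m + 3] >= 5))))
Before skip: ((not (m >= -5)) -> ((4*m >= -4 or 5*m >= store(buf, 2*m + 7, 2*m + 7)[m + 3] - 1) <-> (not (3*store(buf, 2*m + 7, 2*m + 7)[m + 3] >= 5)))) and (m >= -5 -> ((4*m >= -4 or 5*m >= buf[m + 3] - 1) <-> (not (3*buf[m + 3] >= 5))))
Answer: WP = ((not (m >= -5)) -> ((4*m >= -4 or 5*m >= store(buf, 2*m + 7, 2*m + 7)[m + 3] - 1) <-> (not (3*store(buf, 2*m + 7, 2*m + 7)[m + 3] >= 5)))) and (m >= -5 -> ((4*m >= -4 or 5*m >= buf[m + 3] - 1) <-> (not (3*buf[m + 3] >= 5))))


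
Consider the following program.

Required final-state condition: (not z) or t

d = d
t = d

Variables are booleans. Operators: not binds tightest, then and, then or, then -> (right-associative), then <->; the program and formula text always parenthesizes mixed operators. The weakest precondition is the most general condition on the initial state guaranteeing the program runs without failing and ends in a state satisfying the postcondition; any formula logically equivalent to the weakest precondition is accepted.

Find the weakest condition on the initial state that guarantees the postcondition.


Working backward. After the program, (not z) or t must hold.
Before t := d: (not z) or d
Before d := d: (not z) or d
Answer: WP = (not z) or d


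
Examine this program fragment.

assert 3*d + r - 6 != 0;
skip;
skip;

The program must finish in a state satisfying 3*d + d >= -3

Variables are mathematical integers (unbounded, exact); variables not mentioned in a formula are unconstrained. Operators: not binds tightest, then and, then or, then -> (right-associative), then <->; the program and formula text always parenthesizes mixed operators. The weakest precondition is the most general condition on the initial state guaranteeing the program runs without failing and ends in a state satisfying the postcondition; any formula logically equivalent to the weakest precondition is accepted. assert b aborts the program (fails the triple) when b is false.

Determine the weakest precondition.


Working backward. After the program, the postcondition 3*d + d >= -3 must hold; in canonical form it is 4*d >= -3.
Before skip: 4*d >= -3
Before skip: 4*d >= -3
Before assert 3*d + r - 6 != 0: 3*d + r != 6 and 4*d >= -3
Answer: WP = 3*d + r != 6 and 4*d >= -3


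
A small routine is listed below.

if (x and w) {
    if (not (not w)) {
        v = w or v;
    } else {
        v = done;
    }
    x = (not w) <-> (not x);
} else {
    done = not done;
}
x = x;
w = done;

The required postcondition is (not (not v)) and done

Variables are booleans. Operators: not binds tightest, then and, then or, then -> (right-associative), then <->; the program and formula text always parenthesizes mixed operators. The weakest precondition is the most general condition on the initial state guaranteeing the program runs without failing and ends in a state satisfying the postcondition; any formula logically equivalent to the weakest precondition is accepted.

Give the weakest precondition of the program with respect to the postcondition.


Working backward. After the program, the postcondition (not (not v)) and done must hold; in canonical form it is v and done.
Before w := done: v and done
Before x := x: v and done
Then branch requires (w -> ((w or v) and done)) and ((not w) -> done); else branch requires v and (not done).
Before the if: ((x and w) -> ((w -> ((w or v) and done)) and ((not w) -> done))) and ((not (x and w)) -> (v and (not done)))
Answer: WP = ((x and w) -> ((w -> ((w or v) and done)) and ((not w) -> done))) and ((not (x and w)) -> (v and (not done)))


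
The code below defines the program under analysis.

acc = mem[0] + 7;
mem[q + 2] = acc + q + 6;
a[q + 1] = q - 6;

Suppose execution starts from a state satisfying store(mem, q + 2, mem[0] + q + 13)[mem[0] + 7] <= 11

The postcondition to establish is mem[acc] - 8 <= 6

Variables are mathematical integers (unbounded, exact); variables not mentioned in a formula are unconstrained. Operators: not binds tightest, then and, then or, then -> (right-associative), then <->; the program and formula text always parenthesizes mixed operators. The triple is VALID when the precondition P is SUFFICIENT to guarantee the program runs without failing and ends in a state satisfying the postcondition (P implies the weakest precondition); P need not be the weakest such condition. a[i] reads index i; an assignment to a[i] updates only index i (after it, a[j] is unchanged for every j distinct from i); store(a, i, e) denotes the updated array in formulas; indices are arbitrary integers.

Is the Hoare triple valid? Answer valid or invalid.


Working backward. After the program, the postcondition mem[acc] - 8 <= 6 must hold; in canonical form it is mem[acc] <= 14.
Before a[q + 1] := q - 6: mem[acc] <= 14
Before mem[q + 2] := acc + q + 6: store(mem, q + 2, acc + q + 6)[acc] <= 14
Before acc := mem[0] + 7: store(mem, q + 2, mem[0] + q + 13)[mem[0] + 7] <= 14
The weakest precondition is store(mem, q + 2, mem[0] + q + 13)[mem[0] + 7] <= 14.
Check whether store(mem, q + 2, mem[0] + q + 13)[mem[0] + 7] <= 11 implies it.
Every state satisfying the precondition satisfies the weakest precondition: the implication holds.
Answer: valid


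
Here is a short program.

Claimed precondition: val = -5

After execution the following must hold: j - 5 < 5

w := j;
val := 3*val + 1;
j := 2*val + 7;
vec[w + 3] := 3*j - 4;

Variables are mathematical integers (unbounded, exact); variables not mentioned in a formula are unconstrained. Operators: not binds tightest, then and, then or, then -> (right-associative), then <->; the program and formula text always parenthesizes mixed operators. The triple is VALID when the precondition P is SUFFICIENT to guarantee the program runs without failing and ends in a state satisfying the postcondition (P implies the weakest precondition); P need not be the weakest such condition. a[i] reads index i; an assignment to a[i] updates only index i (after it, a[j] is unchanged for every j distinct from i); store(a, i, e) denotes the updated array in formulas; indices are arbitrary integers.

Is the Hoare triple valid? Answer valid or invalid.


Working backward. After the program, the postcondition j - 5 < 5 must hold; in canonical form it is j < 10.
Before vec[w + 3] := 3*j - 4: j < 10
Before j := 2*val + 7: 2*val < 3
Before val := 3*val + 1: 6*val < 1
Before w := j: 6*val < 1
The weakest precondition is 6*val < 1.
Check whether val = -5 implies it.
Every state satisfying the precondition satisfies the weakest precondition: the implication holds.
Answer: valid


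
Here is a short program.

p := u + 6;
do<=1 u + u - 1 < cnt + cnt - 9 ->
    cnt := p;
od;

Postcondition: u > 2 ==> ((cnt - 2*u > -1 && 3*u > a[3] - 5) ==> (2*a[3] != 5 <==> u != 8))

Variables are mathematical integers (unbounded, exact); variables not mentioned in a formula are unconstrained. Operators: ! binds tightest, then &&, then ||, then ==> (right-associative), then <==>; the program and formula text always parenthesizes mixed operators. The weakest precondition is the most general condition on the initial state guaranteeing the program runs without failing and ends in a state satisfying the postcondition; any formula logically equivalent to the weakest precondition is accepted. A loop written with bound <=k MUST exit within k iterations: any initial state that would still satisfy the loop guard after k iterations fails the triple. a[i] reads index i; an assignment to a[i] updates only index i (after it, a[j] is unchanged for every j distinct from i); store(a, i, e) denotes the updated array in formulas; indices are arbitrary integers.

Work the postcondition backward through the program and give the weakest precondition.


Working backward. After the program, the postcondition u > 2 ==> ((cnt - 2*u > -1 && 3*u > a[3] - 5) ==> (2*a[3] != 5 <==> u != 8)) must hold; in canonical form it is u > 2 ==> ((cnt > 2*u - 1 && 3*u > a[3] - 5) ==> (2*a[3] != 5 <==> u != 8)).
Before the loop (bound <=1), unroll the exhaustion recursion (WP_0 = exit-now case; WP_j = one more guarded iteration, up to j = 1):
  WP_0: (!(2*u < 2*cnt - 8)) && (u > 2 ==> ((cnt > 2*u - 1 && 3*u > a[3] - 5) ==> (2*a[3] != 5 <==> u != 8)))
  WP_1: (2*u < 2*cnt - 8 ==> ((!(2*u < 2*p - 8)) && (u > 2 ==> ((p > 2*u - 1 && 3*u > a[3] - 5) ==> (2*a[3] != 5 <==> u != 8))))) && ((!(2*u < 2*cnt - 8)) ==> (u > 2 ==> ((cnt > 2*u - 1 && 3*u > a[3] - 5) ==> (2*a[3] != 5 <==> u != 8))))
So before the loop: (2*u < 2*cnt - 8 ==> ((!(2*u < 2*p - 8)) && (u > 2 ==> ((p > 2*u - 1 && 3*u > a[3] - 5) ==> (2*a[3] != 5 <==> u != 8))))) && ((!(2*u < 2*cnt - 8)) ==> (u > 2 ==> ((cnt > 2*u - 1 && 3*u > a[3] - 5) ==> (2*a[3] != 5 <==> u != 8))))
Before p := u + 6: (!(2*u < 2*cnt - 8)) && ((!(2*u < 2*cnt - 8)) ==> (u > 2 ==> ((cnt > 2*u - 1 && 3*u > a[3] - 5) ==> (2*a[3] != 5 <==> u != 8))))
Answer: WP = (!(2*u < 2*cnt - 8)) && ((!(2*u < 2*cnt - 8)) ==> (u > 2 ==> ((cnt > 2*u - 1 && 3*u > a[3] - 5) ==> (2*a[3] != 5 <==> u != 8))))


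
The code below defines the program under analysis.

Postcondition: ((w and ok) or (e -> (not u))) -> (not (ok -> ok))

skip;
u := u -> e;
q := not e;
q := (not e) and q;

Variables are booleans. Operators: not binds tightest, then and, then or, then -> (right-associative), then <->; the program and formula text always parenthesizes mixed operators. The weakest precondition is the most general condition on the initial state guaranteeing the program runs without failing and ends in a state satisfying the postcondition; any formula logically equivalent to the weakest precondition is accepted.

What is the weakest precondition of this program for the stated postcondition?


Working backward. After the program, the postcondition ((w and ok) or (e -> (not u))) -> (not (ok -> ok)) must hold; in canonical form it is not ((w and ok) or (e -> (not u))).
Before q := (not e) and q: not ((w and ok) or (e -> (not u)))
Before q := not e: not ((w and ok) or (e -> (not u)))
Before u := u -> e: not ((w and ok) or (e -> (not (u -> e))))
Before skip: not ((w and ok) or (e -> (not (u -> e))))
Answer: WP = not ((w and ok) or (e -> (not (u -> e))))


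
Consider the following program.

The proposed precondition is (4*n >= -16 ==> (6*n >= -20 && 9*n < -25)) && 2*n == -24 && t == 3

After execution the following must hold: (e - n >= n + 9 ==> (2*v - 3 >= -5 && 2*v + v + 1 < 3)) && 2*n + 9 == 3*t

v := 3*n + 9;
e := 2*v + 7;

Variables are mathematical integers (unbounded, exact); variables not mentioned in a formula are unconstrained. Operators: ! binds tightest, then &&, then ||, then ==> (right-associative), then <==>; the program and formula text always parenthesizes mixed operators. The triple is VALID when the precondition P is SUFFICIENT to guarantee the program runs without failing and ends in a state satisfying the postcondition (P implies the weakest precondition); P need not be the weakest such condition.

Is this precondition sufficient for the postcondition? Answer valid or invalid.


Working backward. After the program, the postcondition (e - n >= n + 9 ==> (2*v - 3 >= -5 && 2*v + v + 1 < 3)) && 2*n + 9 == 3*t must hold; in canonical form it is (e >= 2*n + 9 ==> (2*v >= -2 && 3*v < 2)) && 2*n == 3*t - 9.
Before e := 2*v + 7: (2*v >= 2*n + 2 ==> (2*v >= -2 && 3*v < 2)) && 2*n == 3*t - 9
Before v := 3*n + 9: (4*n >= -16 ==> (6*n >= -20 && 9*n < -25)) && 2*n == 3*t - 9
The weakest precondition is (4*n >= -16 ==> (6*n >= -20 && 9*n < -25)) && 2*n == 3*t - 9.
Check whether (4*n >= -16 ==> (6*n >= -20 && 9*n < -25)) && 2*n == -24 && t == 3 implies it.
Countermodel: at the initial state n = -12, t = 3, the precondition holds but the weakest precondition fails.
Answer: invalid


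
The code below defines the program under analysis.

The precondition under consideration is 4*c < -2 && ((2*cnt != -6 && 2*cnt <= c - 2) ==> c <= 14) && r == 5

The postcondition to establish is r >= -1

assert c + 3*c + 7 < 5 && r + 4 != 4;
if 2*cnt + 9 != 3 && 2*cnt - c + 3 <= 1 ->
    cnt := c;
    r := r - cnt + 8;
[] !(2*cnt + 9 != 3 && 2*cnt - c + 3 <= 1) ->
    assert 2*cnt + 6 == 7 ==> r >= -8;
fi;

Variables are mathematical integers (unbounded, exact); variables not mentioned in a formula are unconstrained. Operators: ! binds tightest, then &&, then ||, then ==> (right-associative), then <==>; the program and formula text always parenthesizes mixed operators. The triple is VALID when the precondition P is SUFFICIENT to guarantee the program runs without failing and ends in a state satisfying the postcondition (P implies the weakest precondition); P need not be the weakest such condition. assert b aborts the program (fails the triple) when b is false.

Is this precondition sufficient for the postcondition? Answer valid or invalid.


Working backward. After the program, r >= -1 must hold.
Then branch requires r >= c - 9; else branch requires (2*cnt == 1 ==> r >= -8) && r >= -1.
Before the if: ((2*cnt != -6 && 2*cnt <= c - 2) ==> r >= c - 9) && ((!(2*cnt != -6 && 2*cnt <= c - 2)) ==> ((2*cnt == 1 ==> r >= -8) && r >= -1))
Before assert c + 3*c + 7 < 5 && r + 4 != 4: 4*c < -2 && r != 0 && ((2*cnt != -6 && 2*cnt <= c - 2) ==> r >= c - 9) && ((!(2*cnt != -6 && 2*cnt <= c - 2)) ==> ((2*cnt == 1 ==> r >= -8) && r >= -1))
The weakest precondition is 4*c < -2 && r != 0 && ((2*cnt != -6 && 2*cnt <= c - 2) ==> r >= c - 9) && ((!(2*cnt != -6 && 2*cnt <= c - 2)) ==> ((2*cnt == 1 ==> r >= -8) && r >= -1)).
Check whether 4*c < -2 && ((2*cnt != -6 && 2*cnt <= c - 2) ==> c <= 14) && r == 5 implies it.
Every state satisfying the precondition satisfies the weakest precondition: the implication holds.
Answer: valid


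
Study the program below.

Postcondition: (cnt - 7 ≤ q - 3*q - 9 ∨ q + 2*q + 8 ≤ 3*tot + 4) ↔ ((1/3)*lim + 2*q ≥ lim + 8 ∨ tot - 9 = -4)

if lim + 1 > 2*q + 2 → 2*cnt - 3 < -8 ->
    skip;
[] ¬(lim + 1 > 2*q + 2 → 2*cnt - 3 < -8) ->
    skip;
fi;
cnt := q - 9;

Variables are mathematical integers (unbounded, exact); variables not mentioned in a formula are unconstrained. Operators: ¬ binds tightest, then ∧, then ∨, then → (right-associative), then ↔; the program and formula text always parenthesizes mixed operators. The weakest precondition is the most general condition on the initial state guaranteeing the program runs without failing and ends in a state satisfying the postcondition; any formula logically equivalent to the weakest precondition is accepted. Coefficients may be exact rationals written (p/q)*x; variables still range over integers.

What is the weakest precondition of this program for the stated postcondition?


Working backward. After the program, the postcondition (cnt - 7 ≤ q - 3*q - 9 ∨ q + 2*q + 8 ≤ 3*tot + 4) ↔ ((1/3)*lim + 2*q ≥ lim + 8 ∨ tot - 9 = -4) must hold; in canonical form it is (cnt + 2*q ≤ -2 ∨ 3*q ≤ 3*tot - 4) ↔ (2*q ≥ (2/3)*lim + 8 ∨ tot = 5).
Before cnt := q - 9: (3*q ≤ 7 ∨ 3*q ≤ 3*tot - 4) ↔ (2*q ≥ (2/3)*lim + 8 ∨ tot = 5)
Then branch requires (3*q ≤ 7 ∨ 3*q ≤ 3*tot - 4) ↔ (2*q ≥ (2/3)*lim + 8 ∨ tot = 5); else branch requires (3*q ≤ 7 ∨ 3*q ≤ 3*tot - 4) ↔ (2*q ≥ (2/3)*lim + 8 ∨ tot = 5).
Before the if: ((lim > 2*q + 1 → 2*cnt < -5) → ((3*q ≤ 7 ∨ 3*q ≤ 3*tot - 4) ↔ (2*q ≥ (2/3)*lim + 8 ∨ tot = 5))) ∧ ((¬(lim > 2*q + 1 → 2*cnt < -5)) → ((3*q ≤ 7 ∨ 3*q ≤ 3*tot - 4) ↔ (2*q ≥ (2/3)*lim + 8 ∨ tot = 5)))
Answer: WP = ((lim > 2*q + 1 → 2*cnt < -5) → ((3*q ≤ 7 ∨ 3*q ≤ 3*tot - 4) ↔ (2*q ≥ (2/3)*lim + 8 ∨ tot = 5))) ∧ ((¬(lim > 2*q + 1 → 2*cnt < -5)) → ((3*q ≤ 7 ∨ 3*q ≤ 3*tot - 4) ↔ (2*q ≥ (2/3)*lim + 8 ∨ tot = 5)))


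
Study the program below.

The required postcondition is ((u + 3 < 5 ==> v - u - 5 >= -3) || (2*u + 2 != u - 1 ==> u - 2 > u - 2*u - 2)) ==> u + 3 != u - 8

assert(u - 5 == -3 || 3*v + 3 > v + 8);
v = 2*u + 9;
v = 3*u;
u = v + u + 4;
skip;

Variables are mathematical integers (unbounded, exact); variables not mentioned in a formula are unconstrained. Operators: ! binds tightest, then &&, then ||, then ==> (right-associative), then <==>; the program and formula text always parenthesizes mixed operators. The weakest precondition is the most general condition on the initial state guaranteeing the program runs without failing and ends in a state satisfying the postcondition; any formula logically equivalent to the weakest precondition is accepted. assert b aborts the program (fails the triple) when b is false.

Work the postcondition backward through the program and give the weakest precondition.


Working backward. After the program, the postcondition ((u + 3 < 5 ==> v - u - 5 >= -3) || (2*u + 2 != u - 1 ==> u - 2 > u - 2*u - 2)) ==> u + 3 != u - 8 must hold; in canonical form it is true.
Before skip: true
Before u := v + u + 4: true
Before v := 3*u: true
Before v := 2*u + 9: true
Before assert u - 5 == -3 || 3*v + 3 > v + 8: u == 2 || 2*v > 5
Answer: WP = u == 2 || 2*v > 5


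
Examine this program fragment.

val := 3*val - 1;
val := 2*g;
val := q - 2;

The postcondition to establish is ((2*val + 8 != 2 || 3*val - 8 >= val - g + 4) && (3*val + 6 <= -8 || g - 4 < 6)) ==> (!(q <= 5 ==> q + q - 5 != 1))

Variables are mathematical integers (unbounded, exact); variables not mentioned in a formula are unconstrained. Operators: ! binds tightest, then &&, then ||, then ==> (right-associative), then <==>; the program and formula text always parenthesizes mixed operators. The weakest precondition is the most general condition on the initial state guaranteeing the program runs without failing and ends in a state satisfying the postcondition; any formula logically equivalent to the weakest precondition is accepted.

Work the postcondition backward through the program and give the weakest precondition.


Working backward. After the program, the postcondition ((2*val + 8 != 2 || 3*val - 8 >= val - g + 4) && (3*val + 6 <= -8 || g - 4 < 6)) ==> (!(q <= 5 ==> q + q - 5 != 1)) must hold; in canonical form it is ((2*val != -6 || g + 2*val >= 12) && (3*val <= -14 || g < 10)) ==> (!(q <= 5 ==> 2*q != 6)).
Before val := q - 2: ((2*q != -2 || g + 2*q >= 16) && (3*q <= -8 || g < 10)) ==> (!(q <= 5 ==> 2*q != 6))
Before val := 2*g: ((2*q != -2 || g + 2*q >= 16) && (3*q <= -8 || g < 10)) ==> (!(q <= 5 ==> 2*q != 6))
Before val := 3*val - 1: ((2*q != -2 || g + 2*q >= 16) && (3*q <= -8 || g < 10)) ==> (!(q <= 5 ==> 2*q != 6))
Answer: WP = ((2*q != -2 || g + 2*q >= 16) && (3*q <= -8 || g < 10)) ==> (!(q <= 5 ==> 2*q != 6))


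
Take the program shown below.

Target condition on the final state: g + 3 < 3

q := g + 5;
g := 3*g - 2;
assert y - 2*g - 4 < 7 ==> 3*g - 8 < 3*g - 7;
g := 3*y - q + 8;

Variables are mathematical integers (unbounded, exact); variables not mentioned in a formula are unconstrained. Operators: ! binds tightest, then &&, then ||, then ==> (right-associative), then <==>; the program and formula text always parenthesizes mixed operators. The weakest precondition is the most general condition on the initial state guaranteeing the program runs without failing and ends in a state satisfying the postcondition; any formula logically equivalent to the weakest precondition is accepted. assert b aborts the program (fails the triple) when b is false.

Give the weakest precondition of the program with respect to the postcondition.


Working backward. After the program, the postcondition g + 3 < 3 must hold; in canonical form it is g < 0.
Before g := 3*y - q + 8: 3*y < q - 8
Before assert y - 2*g - 4 < 7 ==> 3*g - 8 < 3*g - 7: 3*y < q - 8
Before g := 3*g - 2: 3*y < q - 8
Before q := g + 5: 3*y < g - 3
Answer: WP = 3*y < g - 3


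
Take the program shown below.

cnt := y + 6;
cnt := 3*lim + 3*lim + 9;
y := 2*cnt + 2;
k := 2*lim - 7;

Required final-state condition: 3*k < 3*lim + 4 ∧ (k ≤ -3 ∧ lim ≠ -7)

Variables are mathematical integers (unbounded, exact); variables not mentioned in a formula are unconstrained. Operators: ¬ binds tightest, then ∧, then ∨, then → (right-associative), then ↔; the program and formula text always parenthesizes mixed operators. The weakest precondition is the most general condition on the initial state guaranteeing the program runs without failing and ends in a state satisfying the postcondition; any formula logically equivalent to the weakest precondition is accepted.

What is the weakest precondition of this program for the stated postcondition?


Working backward. After the program, the postcondition 3*k < 3*lim + 4 ∧ (k ≤ -3 ∧ lim ≠ -7) must hold; in canonical form it is 3*k < 3*lim + 4 ∧ k ≤ -3 ∧ lim ≠ -7.
Before k := 2*lim - 7: 3*lim < 25 ∧ 2*lim ≤ 4 ∧ lim ≠ -7
Before y := 2*cnt + 2: 3*lim < 25 ∧ 2*lim ≤ 4 ∧ lim ≠ -7
Before cnt := 3*lim + 3*lim + 9: 3*lim < 25 ∧ 2*lim ≤ 4 ∧ lim ≠ -7
Before cnt := y + 6: 3*lim < 25 ∧ 2*lim ≤ 4 ∧ lim ≠ -7
Answer: WP = 3*lim < 25 ∧ 2*lim ≤ 4 ∧ lim ≠ -7


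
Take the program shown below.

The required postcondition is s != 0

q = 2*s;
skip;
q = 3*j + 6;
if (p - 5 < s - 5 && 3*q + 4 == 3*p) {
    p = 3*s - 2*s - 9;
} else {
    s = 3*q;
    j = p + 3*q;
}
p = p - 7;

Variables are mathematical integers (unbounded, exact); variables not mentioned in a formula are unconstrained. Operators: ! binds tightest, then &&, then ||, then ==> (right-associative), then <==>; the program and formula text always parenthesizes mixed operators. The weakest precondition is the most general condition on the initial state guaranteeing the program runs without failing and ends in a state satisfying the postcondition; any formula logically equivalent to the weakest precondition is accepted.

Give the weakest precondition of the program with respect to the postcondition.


Working backward. After the program, s != 0 must hold.
Before p := p - 7: s != 0
Then branch requires s != 0; else branch requires 3*q != 0.
Before the if: ((p < s && 3*q == 3*p - 4) ==> s != 0) && ((!(p < s && 3*q == 3*p - 4)) ==> 3*q != 0)
Before q := 3*j + 6: ((p < s && 9*j == 3*p - 22) ==> s != 0) && ((!(p < s && 9*j == 3*p - 22)) ==> 9*j != -18)
Before skip: ((p < s && 9*j == 3*p - 22) ==> s != 0) && ((!(p < s && 9*j == 3*p - 22)) ==> 9*j != -18)
Before q := 2*s: ((p < s && 9*j == 3*p - 22) ==> s != 0) && ((!(p < s && 9*j == 3*p - 22)) ==> 9*j != -18)
Answer: WP = ((p < s && 9*j == 3*p - 22) ==> s != 0) && ((!(p < s && 9*j == 3*p - 22)) ==> 9*j != -18)


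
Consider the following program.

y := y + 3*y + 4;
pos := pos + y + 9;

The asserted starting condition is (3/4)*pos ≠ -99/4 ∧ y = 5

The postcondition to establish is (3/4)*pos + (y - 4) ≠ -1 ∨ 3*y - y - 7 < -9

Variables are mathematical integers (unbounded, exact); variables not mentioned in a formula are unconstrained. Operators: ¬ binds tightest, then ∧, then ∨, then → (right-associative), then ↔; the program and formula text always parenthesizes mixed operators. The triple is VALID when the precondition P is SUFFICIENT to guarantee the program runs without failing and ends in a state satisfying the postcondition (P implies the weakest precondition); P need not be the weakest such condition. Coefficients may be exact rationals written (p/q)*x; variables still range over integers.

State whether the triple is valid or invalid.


Working backward. After the program, the postcondition (3/4)*pos + (y - 4) ≠ -1 ∨ 3*y - y - 7 < -9 must hold; in canonical form it is (3/4)*pos + y ≠ 3 ∨ 2*y < -2.
Before pos := pos + y + 9: (3/4)*pos + (7/4)*y ≠ -15/4 ∨ 2*y < -2
Before y := y + 3*y + 4: (3/4)*pos + 7*y ≠ -43/4 ∨ 8*y < -10
The weakest precondition is (3/4)*pos + 7*y ≠ -43/4 ∨ 8*y < -10.
Check whether (3/4)*pos ≠ -99/4 ∧ y = 5 implies it.
Countermodel: at the initial state pos = -61, y = 5, the precondition holds but the weakest precondition fails.
Answer: invalid


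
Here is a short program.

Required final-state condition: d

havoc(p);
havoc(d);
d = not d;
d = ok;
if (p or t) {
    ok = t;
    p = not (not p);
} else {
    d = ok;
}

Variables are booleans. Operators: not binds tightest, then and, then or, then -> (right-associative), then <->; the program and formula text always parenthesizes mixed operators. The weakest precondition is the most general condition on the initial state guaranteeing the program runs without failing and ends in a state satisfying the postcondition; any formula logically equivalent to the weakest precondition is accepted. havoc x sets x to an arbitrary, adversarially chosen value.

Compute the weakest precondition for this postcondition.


Working backward. After the program, d must hold.
Then branch requires d; else branch requires ok.
Before the if: ((p or t) -> d) and ((not (p or t)) -> ok)
Before d := ok: ((p or t) -> ok) and ((not (p or t)) -> ok)
Before d := not d: ((p or t) -> ok) and ((not (p or t)) -> ok)
Before havoc d: ((p or t) -> ok) and ((not (p or t)) -> ok)
Before havoc p: ok and (t -> ok) and ((not t) -> ok)
Answer: WP = ok and (t -> ok) and ((not t) -> ok)
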